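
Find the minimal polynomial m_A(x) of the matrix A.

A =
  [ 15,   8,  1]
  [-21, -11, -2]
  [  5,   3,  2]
x^3 - 6*x^2 + 12*x - 8

The characteristic polynomial is χ_A(x) = (x - 2)^3, so the eigenvalues are known. The minimal polynomial is
  m_A(x) = Π_λ (x − λ)^{k_λ}
where k_λ is the size of the *largest* Jordan block for λ (equivalently, the smallest k with (A − λI)^k v = 0 for every generalised eigenvector v of λ).

  λ = 2: largest Jordan block has size 3, contributing (x − 2)^3

So m_A(x) = (x - 2)^3 = x^3 - 6*x^2 + 12*x - 8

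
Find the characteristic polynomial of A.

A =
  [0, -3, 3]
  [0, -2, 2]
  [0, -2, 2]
x^3

Expanding det(x·I − A) (e.g. by cofactor expansion or by noting that A is similar to its Jordan form J, which has the same characteristic polynomial as A) gives
  χ_A(x) = x^3
which factors as x^3. The eigenvalues (with algebraic multiplicities) are λ = 0 with multiplicity 3.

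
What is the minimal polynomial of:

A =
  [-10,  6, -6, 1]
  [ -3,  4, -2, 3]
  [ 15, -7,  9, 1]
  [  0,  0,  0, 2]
x^4 - 5*x^3 + 6*x^2 + 4*x - 8

The characteristic polynomial is χ_A(x) = (x - 2)^3*(x + 1), so the eigenvalues are known. The minimal polynomial is
  m_A(x) = Π_λ (x − λ)^{k_λ}
where k_λ is the size of the *largest* Jordan block for λ (equivalently, the smallest k with (A − λI)^k v = 0 for every generalised eigenvector v of λ).

  λ = -1: largest Jordan block has size 1, contributing (x + 1)
  λ = 2: largest Jordan block has size 3, contributing (x − 2)^3

So m_A(x) = (x - 2)^3*(x + 1) = x^4 - 5*x^3 + 6*x^2 + 4*x - 8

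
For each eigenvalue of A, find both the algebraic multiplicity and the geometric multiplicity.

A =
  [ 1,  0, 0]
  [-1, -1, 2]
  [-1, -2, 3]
λ = 1: alg = 3, geom = 2

Step 1 — factor the characteristic polynomial to read off the algebraic multiplicities:
  χ_A(x) = (x - 1)^3

Step 2 — compute geometric multiplicities via the rank-nullity identity g(λ) = n − rank(A − λI):
  rank(A − (1)·I) = 1, so dim ker(A − (1)·I) = n − 1 = 2

Summary:
  λ = 1: algebraic multiplicity = 3, geometric multiplicity = 2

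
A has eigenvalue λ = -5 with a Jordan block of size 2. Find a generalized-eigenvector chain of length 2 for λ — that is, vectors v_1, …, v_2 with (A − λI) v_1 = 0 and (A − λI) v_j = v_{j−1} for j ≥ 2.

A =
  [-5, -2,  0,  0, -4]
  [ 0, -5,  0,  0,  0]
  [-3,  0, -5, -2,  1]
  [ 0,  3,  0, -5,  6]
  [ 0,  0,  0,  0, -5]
A Jordan chain for λ = -5 of length 2:
v_1 = (0, 0, -3, 0, 0)ᵀ
v_2 = (1, 0, 0, 0, 0)ᵀ

Let N = A − (-5)·I. We want v_2 with N^2 v_2 = 0 but N^1 v_2 ≠ 0; then v_{j-1} := N · v_j for j = 2, …, 2.

Pick v_2 = (1, 0, 0, 0, 0)ᵀ.
Then v_1 = N · v_2 = (0, 0, -3, 0, 0)ᵀ.

Sanity check: (A − (-5)·I) v_1 = (0, 0, 0, 0, 0)ᵀ = 0. ✓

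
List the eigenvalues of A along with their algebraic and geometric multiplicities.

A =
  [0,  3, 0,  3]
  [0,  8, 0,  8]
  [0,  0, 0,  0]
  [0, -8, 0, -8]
λ = 0: alg = 4, geom = 3

Step 1 — factor the characteristic polynomial to read off the algebraic multiplicities:
  χ_A(x) = x^4

Step 2 — compute geometric multiplicities via the rank-nullity identity g(λ) = n − rank(A − λI):
  rank(A − (0)·I) = 1, so dim ker(A − (0)·I) = n − 1 = 3

Summary:
  λ = 0: algebraic multiplicity = 4, geometric multiplicity = 3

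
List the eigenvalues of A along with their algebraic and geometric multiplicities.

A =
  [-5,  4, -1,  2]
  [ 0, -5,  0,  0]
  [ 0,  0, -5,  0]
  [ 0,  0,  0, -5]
λ = -5: alg = 4, geom = 3

Step 1 — factor the characteristic polynomial to read off the algebraic multiplicities:
  χ_A(x) = (x + 5)^4

Step 2 — compute geometric multiplicities via the rank-nullity identity g(λ) = n − rank(A − λI):
  rank(A − (-5)·I) = 1, so dim ker(A − (-5)·I) = n − 1 = 3

Summary:
  λ = -5: algebraic multiplicity = 4, geometric multiplicity = 3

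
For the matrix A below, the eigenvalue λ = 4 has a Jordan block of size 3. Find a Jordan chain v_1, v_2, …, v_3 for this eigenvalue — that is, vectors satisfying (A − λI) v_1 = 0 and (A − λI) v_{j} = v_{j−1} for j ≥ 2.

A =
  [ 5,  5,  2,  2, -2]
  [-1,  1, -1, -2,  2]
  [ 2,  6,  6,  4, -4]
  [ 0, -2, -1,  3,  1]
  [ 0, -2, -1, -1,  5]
A Jordan chain for λ = 4 of length 3:
v_1 = (2, -2, 4, 0, 0)ᵀ
v_2 = (5, -3, 6, -2, -2)ᵀ
v_3 = (0, 1, 0, 0, 0)ᵀ

Let N = A − (4)·I. We want v_3 with N^3 v_3 = 0 but N^2 v_3 ≠ 0; then v_{j-1} := N · v_j for j = 3, …, 2.

Pick v_3 = (0, 1, 0, 0, 0)ᵀ.
Then v_2 = N · v_3 = (5, -3, 6, -2, -2)ᵀ.
Then v_1 = N · v_2 = (2, -2, 4, 0, 0)ᵀ.

Sanity check: (A − (4)·I) v_1 = (0, 0, 0, 0, 0)ᵀ = 0. ✓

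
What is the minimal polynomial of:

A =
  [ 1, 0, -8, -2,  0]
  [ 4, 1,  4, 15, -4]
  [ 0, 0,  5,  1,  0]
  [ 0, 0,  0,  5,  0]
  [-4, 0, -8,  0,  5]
x^3 - 11*x^2 + 35*x - 25

The characteristic polynomial is χ_A(x) = (x - 5)^3*(x - 1)^2, so the eigenvalues are known. The minimal polynomial is
  m_A(x) = Π_λ (x − λ)^{k_λ}
where k_λ is the size of the *largest* Jordan block for λ (equivalently, the smallest k with (A − λI)^k v = 0 for every generalised eigenvector v of λ).

  λ = 1: largest Jordan block has size 1, contributing (x − 1)
  λ = 5: largest Jordan block has size 2, contributing (x − 5)^2

So m_A(x) = (x - 5)^2*(x - 1) = x^3 - 11*x^2 + 35*x - 25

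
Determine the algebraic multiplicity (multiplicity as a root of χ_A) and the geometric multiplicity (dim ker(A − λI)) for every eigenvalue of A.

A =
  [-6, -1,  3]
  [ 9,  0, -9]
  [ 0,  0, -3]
λ = -3: alg = 3, geom = 2

Step 1 — factor the characteristic polynomial to read off the algebraic multiplicities:
  χ_A(x) = (x + 3)^3

Step 2 — compute geometric multiplicities via the rank-nullity identity g(λ) = n − rank(A − λI):
  rank(A − (-3)·I) = 1, so dim ker(A − (-3)·I) = n − 1 = 2

Summary:
  λ = -3: algebraic multiplicity = 3, geometric multiplicity = 2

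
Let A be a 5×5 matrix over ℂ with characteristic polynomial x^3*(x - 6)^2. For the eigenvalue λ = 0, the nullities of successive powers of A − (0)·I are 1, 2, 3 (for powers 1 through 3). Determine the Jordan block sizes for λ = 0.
Block sizes for λ = 0: [3]

From the dimensions of kernels of powers, the number of Jordan blocks of size at least j is d_j − d_{j−1} where d_j = dim ker(N^j) (with d_0 = 0). Computing the differences gives [1, 1, 1].
The number of blocks of size exactly k is (#blocks of size ≥ k) − (#blocks of size ≥ k + 1), so the partition is: 1 block(s) of size 3.
In nonincreasing order the block sizes are [3].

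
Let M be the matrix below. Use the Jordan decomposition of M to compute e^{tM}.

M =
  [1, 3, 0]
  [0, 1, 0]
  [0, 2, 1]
e^{tM} =
  [exp(t), 3*t*exp(t), 0]
  [0, exp(t), 0]
  [0, 2*t*exp(t), exp(t)]

Strategy: write M = P · J · P⁻¹ where J is a Jordan canonical form, so e^{tM} = P · e^{tJ} · P⁻¹, and e^{tJ} can be computed block-by-block.

M has Jordan form
J =
  [1, 1, 0]
  [0, 1, 0]
  [0, 0, 1]
(up to reordering of blocks).

Per-block formulas:
  For a 2×2 Jordan block J_2(1): exp(t · J_2(1)) = e^(1t)·(I + t·N), where N is the 2×2 nilpotent shift.
  For a 1×1 block at λ = 1: exp(t · [1]) = [e^(1t)].

After assembling e^{tJ} and conjugating by P, we get:

e^{tM} =
  [exp(t), 3*t*exp(t), 0]
  [0, exp(t), 0]
  [0, 2*t*exp(t), exp(t)]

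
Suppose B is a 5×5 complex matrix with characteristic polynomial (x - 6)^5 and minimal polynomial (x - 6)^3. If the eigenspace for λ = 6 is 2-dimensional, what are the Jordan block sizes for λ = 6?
Block sizes for λ = 6: [3, 2]

Step 1 — from the characteristic polynomial, algebraic multiplicity of λ = 6 is 5. From dim ker(B − (6)·I) = 2, there are exactly 2 Jordan blocks for λ = 6.
Step 2 — from the minimal polynomial, the factor (x − 6)^3 tells us the largest block for λ = 6 has size 3.
Step 3 — with total size 5, 2 blocks, and largest block 3, the block sizes (in nonincreasing order) are [3, 2].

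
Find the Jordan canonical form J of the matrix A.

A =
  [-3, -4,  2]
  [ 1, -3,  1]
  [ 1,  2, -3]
J_3(-3)

The characteristic polynomial is
  det(x·I − A) = x^3 + 9*x^2 + 27*x + 27 = (x + 3)^3

Eigenvalues and multiplicities (the geometric multiplicity of λ is n − rank(A − λI), which equals the number of Jordan blocks for λ):
  λ = -3: algebraic multiplicity = 3, geometric multiplicity = 1

Determining the block sizes for each eigenvalue:
  λ = -3: one block (gm = 1), so the single block has size am = 3 → block sizes [3]

Assembling the blocks gives a Jordan form
J =
  [-3,  1,  0]
  [ 0, -3,  1]
  [ 0,  0, -3]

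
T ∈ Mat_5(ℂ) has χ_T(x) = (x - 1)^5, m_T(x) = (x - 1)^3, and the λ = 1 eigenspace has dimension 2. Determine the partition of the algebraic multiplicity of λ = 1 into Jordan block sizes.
Block sizes for λ = 1: [3, 2]

Step 1 — from the characteristic polynomial, algebraic multiplicity of λ = 1 is 5. From dim ker(T − (1)·I) = 2, there are exactly 2 Jordan blocks for λ = 1.
Step 2 — from the minimal polynomial, the factor (x − 1)^3 tells us the largest block for λ = 1 has size 3.
Step 3 — with total size 5, 2 blocks, and largest block 3, the block sizes (in nonincreasing order) are [3, 2].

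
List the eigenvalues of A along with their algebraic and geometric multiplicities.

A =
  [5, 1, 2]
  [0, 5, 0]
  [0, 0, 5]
λ = 5: alg = 3, geom = 2

Step 1 — factor the characteristic polynomial to read off the algebraic multiplicities:
  χ_A(x) = (x - 5)^3

Step 2 — compute geometric multiplicities via the rank-nullity identity g(λ) = n − rank(A − λI):
  rank(A − (5)·I) = 1, so dim ker(A − (5)·I) = n − 1 = 2

Summary:
  λ = 5: algebraic multiplicity = 3, geometric multiplicity = 2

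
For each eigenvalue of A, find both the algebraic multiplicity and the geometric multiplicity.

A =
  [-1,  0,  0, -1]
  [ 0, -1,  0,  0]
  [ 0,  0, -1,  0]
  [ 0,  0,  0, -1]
λ = -1: alg = 4, geom = 3

Step 1 — factor the characteristic polynomial to read off the algebraic multiplicities:
  χ_A(x) = (x + 1)^4

Step 2 — compute geometric multiplicities via the rank-nullity identity g(λ) = n − rank(A − λI):
  rank(A − (-1)·I) = 1, so dim ker(A − (-1)·I) = n − 1 = 3

Summary:
  λ = -1: algebraic multiplicity = 4, geometric multiplicity = 3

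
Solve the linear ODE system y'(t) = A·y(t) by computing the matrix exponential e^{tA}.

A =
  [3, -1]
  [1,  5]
e^{tA} =
  [-t*exp(4*t) + exp(4*t), -t*exp(4*t)]
  [t*exp(4*t), t*exp(4*t) + exp(4*t)]

Strategy: write A = P · J · P⁻¹ where J is a Jordan canonical form, so e^{tA} = P · e^{tJ} · P⁻¹, and e^{tJ} can be computed block-by-block.

A has Jordan form
J =
  [4, 1]
  [0, 4]
(up to reordering of blocks).

Per-block formulas:
  For a 2×2 Jordan block J_2(4): exp(t · J_2(4)) = e^(4t)·(I + t·N), where N is the 2×2 nilpotent shift.

After assembling e^{tJ} and conjugating by P, we get:

e^{tA} =
  [-t*exp(4*t) + exp(4*t), -t*exp(4*t)]
  [t*exp(4*t), t*exp(4*t) + exp(4*t)]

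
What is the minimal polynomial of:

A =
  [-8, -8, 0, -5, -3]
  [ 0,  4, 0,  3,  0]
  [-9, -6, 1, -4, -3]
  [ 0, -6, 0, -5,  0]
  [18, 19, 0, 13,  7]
x^4 + 2*x^3 - 3*x^2 - 4*x + 4

The characteristic polynomial is χ_A(x) = (x - 1)^3*(x + 2)^2, so the eigenvalues are known. The minimal polynomial is
  m_A(x) = Π_λ (x − λ)^{k_λ}
where k_λ is the size of the *largest* Jordan block for λ (equivalently, the smallest k with (A − λI)^k v = 0 for every generalised eigenvector v of λ).

  λ = -2: largest Jordan block has size 2, contributing (x + 2)^2
  λ = 1: largest Jordan block has size 2, contributing (x − 1)^2

So m_A(x) = (x - 1)^2*(x + 2)^2 = x^4 + 2*x^3 - 3*x^2 - 4*x + 4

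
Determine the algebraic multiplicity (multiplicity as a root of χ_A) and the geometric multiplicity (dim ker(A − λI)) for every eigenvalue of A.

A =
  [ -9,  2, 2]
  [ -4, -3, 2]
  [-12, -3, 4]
λ = -5: alg = 1, geom = 1; λ = -2: alg = 1, geom = 1; λ = -1: alg = 1, geom = 1

Step 1 — factor the characteristic polynomial to read off the algebraic multiplicities:
  χ_A(x) = (x + 1)*(x + 2)*(x + 5)

Step 2 — compute geometric multiplicities via the rank-nullity identity g(λ) = n − rank(A − λI):
  rank(A − (-5)·I) = 2, so dim ker(A − (-5)·I) = n − 2 = 1
  rank(A − (-2)·I) = 2, so dim ker(A − (-2)·I) = n − 2 = 1
  rank(A − (-1)·I) = 2, so dim ker(A − (-1)·I) = n − 2 = 1

Summary:
  λ = -5: algebraic multiplicity = 1, geometric multiplicity = 1
  λ = -2: algebraic multiplicity = 1, geometric multiplicity = 1
  λ = -1: algebraic multiplicity = 1, geometric multiplicity = 1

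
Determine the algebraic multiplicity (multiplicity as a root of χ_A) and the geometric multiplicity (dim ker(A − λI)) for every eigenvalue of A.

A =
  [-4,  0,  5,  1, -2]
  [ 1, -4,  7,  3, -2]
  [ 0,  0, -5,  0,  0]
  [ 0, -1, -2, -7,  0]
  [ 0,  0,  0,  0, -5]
λ = -5: alg = 5, geom = 3

Step 1 — factor the characteristic polynomial to read off the algebraic multiplicities:
  χ_A(x) = (x + 5)^5

Step 2 — compute geometric multiplicities via the rank-nullity identity g(λ) = n − rank(A − λI):
  rank(A − (-5)·I) = 2, so dim ker(A − (-5)·I) = n − 2 = 3

Summary:
  λ = -5: algebraic multiplicity = 5, geometric multiplicity = 3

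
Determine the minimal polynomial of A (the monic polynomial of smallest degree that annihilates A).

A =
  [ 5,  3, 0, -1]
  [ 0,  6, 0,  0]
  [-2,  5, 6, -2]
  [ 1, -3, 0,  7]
x^2 - 12*x + 36

The characteristic polynomial is χ_A(x) = (x - 6)^4, so the eigenvalues are known. The minimal polynomial is
  m_A(x) = Π_λ (x − λ)^{k_λ}
where k_λ is the size of the *largest* Jordan block for λ (equivalently, the smallest k with (A − λI)^k v = 0 for every generalised eigenvector v of λ).

  λ = 6: largest Jordan block has size 2, contributing (x − 6)^2

So m_A(x) = (x - 6)^2 = x^2 - 12*x + 36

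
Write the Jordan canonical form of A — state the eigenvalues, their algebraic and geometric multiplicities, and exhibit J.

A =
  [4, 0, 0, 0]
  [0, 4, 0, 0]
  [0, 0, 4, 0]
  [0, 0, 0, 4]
J_1(4) ⊕ J_1(4) ⊕ J_1(4) ⊕ J_1(4)

The characteristic polynomial is
  det(x·I − A) = x^4 - 16*x^3 + 96*x^2 - 256*x + 256 = (x - 4)^4

Eigenvalues and multiplicities (the geometric multiplicity of λ is n − rank(A − λI), which equals the number of Jordan blocks for λ):
  λ = 4: algebraic multiplicity = 4, geometric multiplicity = 4

Determining the block sizes for each eigenvalue:
  λ = 4: gm = am = 4, so every block has size 1 → block sizes [1, 1, 1, 1]

Assembling the blocks gives a Jordan form
J =
  [4, 0, 0, 0]
  [0, 4, 0, 0]
  [0, 0, 4, 0]
  [0, 0, 0, 4]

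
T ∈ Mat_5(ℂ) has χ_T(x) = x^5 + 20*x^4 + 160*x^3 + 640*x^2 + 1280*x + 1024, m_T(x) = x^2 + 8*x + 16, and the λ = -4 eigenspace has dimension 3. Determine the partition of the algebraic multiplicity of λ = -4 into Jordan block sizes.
Block sizes for λ = -4: [2, 2, 1]

Step 1 — from the characteristic polynomial, algebraic multiplicity of λ = -4 is 5. From dim ker(T − (-4)·I) = 3, there are exactly 3 Jordan blocks for λ = -4.
Step 2 — from the minimal polynomial, the factor (x + 4)^2 tells us the largest block for λ = -4 has size 2.
Step 3 — with total size 5, 3 blocks, and largest block 2, the block sizes (in nonincreasing order) are [2, 2, 1].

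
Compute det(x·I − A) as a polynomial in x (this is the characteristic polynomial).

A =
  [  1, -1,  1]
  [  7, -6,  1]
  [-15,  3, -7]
x^3 + 12*x^2 + 48*x + 64

Expanding det(x·I − A) (e.g. by cofactor expansion or by noting that A is similar to its Jordan form J, which has the same characteristic polynomial as A) gives
  χ_A(x) = x^3 + 12*x^2 + 48*x + 64
which factors as (x + 4)^3. The eigenvalues (with algebraic multiplicities) are λ = -4 with multiplicity 3.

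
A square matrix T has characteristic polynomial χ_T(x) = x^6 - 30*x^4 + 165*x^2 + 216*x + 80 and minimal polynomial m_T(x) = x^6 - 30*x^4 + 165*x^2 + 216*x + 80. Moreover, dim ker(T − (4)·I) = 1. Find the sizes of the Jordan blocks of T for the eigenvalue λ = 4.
Block sizes for λ = 4: [2]

Step 1 — from the characteristic polynomial, algebraic multiplicity of λ = 4 is 2. From dim ker(T − (4)·I) = 1, there are exactly 1 Jordan blocks for λ = 4.
Step 2 — from the minimal polynomial, the factor (x − 4)^2 tells us the largest block for λ = 4 has size 2.
Step 3 — with total size 2, 1 blocks, and largest block 2, the block sizes (in nonincreasing order) are [2].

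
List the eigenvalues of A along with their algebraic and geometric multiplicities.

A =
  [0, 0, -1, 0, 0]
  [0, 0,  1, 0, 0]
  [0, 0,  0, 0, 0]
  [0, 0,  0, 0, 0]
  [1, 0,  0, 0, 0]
λ = 0: alg = 5, geom = 3

Step 1 — factor the characteristic polynomial to read off the algebraic multiplicities:
  χ_A(x) = x^5

Step 2 — compute geometric multiplicities via the rank-nullity identity g(λ) = n − rank(A − λI):
  rank(A − (0)·I) = 2, so dim ker(A − (0)·I) = n − 2 = 3

Summary:
  λ = 0: algebraic multiplicity = 5, geometric multiplicity = 3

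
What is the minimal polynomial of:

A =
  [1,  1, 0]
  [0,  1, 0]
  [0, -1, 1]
x^2 - 2*x + 1

The characteristic polynomial is χ_A(x) = (x - 1)^3, so the eigenvalues are known. The minimal polynomial is
  m_A(x) = Π_λ (x − λ)^{k_λ}
where k_λ is the size of the *largest* Jordan block for λ (equivalently, the smallest k with (A − λI)^k v = 0 for every generalised eigenvector v of λ).

  λ = 1: largest Jordan block has size 2, contributing (x − 1)^2

So m_A(x) = (x - 1)^2 = x^2 - 2*x + 1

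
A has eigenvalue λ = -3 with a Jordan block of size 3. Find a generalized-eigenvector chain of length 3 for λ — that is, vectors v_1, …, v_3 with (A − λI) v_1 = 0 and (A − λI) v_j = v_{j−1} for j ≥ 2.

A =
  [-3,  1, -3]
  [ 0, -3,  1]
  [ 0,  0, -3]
A Jordan chain for λ = -3 of length 3:
v_1 = (1, 0, 0)ᵀ
v_2 = (-3, 1, 0)ᵀ
v_3 = (0, 0, 1)ᵀ

Let N = A − (-3)·I. We want v_3 with N^3 v_3 = 0 but N^2 v_3 ≠ 0; then v_{j-1} := N · v_j for j = 3, …, 2.

Pick v_3 = (0, 0, 1)ᵀ.
Then v_2 = N · v_3 = (-3, 1, 0)ᵀ.
Then v_1 = N · v_2 = (1, 0, 0)ᵀ.

Sanity check: (A − (-3)·I) v_1 = (0, 0, 0)ᵀ = 0. ✓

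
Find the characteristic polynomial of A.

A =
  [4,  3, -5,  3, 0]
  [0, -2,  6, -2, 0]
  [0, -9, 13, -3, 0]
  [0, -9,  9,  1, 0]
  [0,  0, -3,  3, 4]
x^5 - 20*x^4 + 160*x^3 - 640*x^2 + 1280*x - 1024

Expanding det(x·I − A) (e.g. by cofactor expansion or by noting that A is similar to its Jordan form J, which has the same characteristic polynomial as A) gives
  χ_A(x) = x^5 - 20*x^4 + 160*x^3 - 640*x^2 + 1280*x - 1024
which factors as (x - 4)^5. The eigenvalues (with algebraic multiplicities) are λ = 4 with multiplicity 5.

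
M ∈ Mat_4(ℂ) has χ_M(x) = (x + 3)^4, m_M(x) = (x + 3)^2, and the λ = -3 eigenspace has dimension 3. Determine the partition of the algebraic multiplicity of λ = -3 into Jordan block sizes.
Block sizes for λ = -3: [2, 1, 1]

Step 1 — from the characteristic polynomial, algebraic multiplicity of λ = -3 is 4. From dim ker(M − (-3)·I) = 3, there are exactly 3 Jordan blocks for λ = -3.
Step 2 — from the minimal polynomial, the factor (x + 3)^2 tells us the largest block for λ = -3 has size 2.
Step 3 — with total size 4, 3 blocks, and largest block 2, the block sizes (in nonincreasing order) are [2, 1, 1].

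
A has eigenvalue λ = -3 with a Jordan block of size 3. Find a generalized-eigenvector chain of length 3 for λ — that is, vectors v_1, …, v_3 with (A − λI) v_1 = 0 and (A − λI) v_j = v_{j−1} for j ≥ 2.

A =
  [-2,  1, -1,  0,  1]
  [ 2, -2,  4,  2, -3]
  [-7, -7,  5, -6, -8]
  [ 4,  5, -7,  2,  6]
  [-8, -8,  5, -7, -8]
A Jordan chain for λ = -3 of length 3:
v_1 = (1, -1, -1, 0, -1)ᵀ
v_2 = (0, 1, 0, -1, 0)ᵀ
v_3 = (1, -1, 0, 0, 0)ᵀ

Let N = A − (-3)·I. We want v_3 with N^3 v_3 = 0 but N^2 v_3 ≠ 0; then v_{j-1} := N · v_j for j = 3, …, 2.

Pick v_3 = (1, -1, 0, 0, 0)ᵀ.
Then v_2 = N · v_3 = (0, 1, 0, -1, 0)ᵀ.
Then v_1 = N · v_2 = (1, -1, -1, 0, -1)ᵀ.

Sanity check: (A − (-3)·I) v_1 = (0, 0, 0, 0, 0)ᵀ = 0. ✓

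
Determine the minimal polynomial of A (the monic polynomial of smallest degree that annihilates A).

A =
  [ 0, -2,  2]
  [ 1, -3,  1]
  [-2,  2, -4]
x^2 + 5*x + 6

The characteristic polynomial is χ_A(x) = (x + 2)^2*(x + 3), so the eigenvalues are known. The minimal polynomial is
  m_A(x) = Π_λ (x − λ)^{k_λ}
where k_λ is the size of the *largest* Jordan block for λ (equivalently, the smallest k with (A − λI)^k v = 0 for every generalised eigenvector v of λ).

  λ = -3: largest Jordan block has size 1, contributing (x + 3)
  λ = -2: largest Jordan block has size 1, contributing (x + 2)

So m_A(x) = (x + 2)*(x + 3) = x^2 + 5*x + 6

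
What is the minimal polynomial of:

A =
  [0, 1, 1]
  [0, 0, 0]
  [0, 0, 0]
x^2

The characteristic polynomial is χ_A(x) = x^3, so the eigenvalues are known. The minimal polynomial is
  m_A(x) = Π_λ (x − λ)^{k_λ}
where k_λ is the size of the *largest* Jordan block for λ (equivalently, the smallest k with (A − λI)^k v = 0 for every generalised eigenvector v of λ).

  λ = 0: largest Jordan block has size 2, contributing (x − 0)^2

So m_A(x) = x^2 = x^2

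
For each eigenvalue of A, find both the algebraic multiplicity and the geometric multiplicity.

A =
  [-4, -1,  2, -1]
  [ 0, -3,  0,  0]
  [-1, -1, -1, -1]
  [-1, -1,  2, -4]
λ = -3: alg = 4, geom = 3

Step 1 — factor the characteristic polynomial to read off the algebraic multiplicities:
  χ_A(x) = (x + 3)^4

Step 2 — compute geometric multiplicities via the rank-nullity identity g(λ) = n − rank(A − λI):
  rank(A − (-3)·I) = 1, so dim ker(A − (-3)·I) = n − 1 = 3

Summary:
  λ = -3: algebraic multiplicity = 4, geometric multiplicity = 3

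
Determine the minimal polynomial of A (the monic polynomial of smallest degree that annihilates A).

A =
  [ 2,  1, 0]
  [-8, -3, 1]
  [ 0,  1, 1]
x^3

The characteristic polynomial is χ_A(x) = x^3, so the eigenvalues are known. The minimal polynomial is
  m_A(x) = Π_λ (x − λ)^{k_λ}
where k_λ is the size of the *largest* Jordan block for λ (equivalently, the smallest k with (A − λI)^k v = 0 for every generalised eigenvector v of λ).

  λ = 0: largest Jordan block has size 3, contributing (x − 0)^3

So m_A(x) = x^3 = x^3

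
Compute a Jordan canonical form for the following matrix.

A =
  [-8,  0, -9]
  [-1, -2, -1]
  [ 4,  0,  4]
J_3(-2)

The characteristic polynomial is
  det(x·I − A) = x^3 + 6*x^2 + 12*x + 8 = (x + 2)^3

Eigenvalues and multiplicities (the geometric multiplicity of λ is n − rank(A − λI), which equals the number of Jordan blocks for λ):
  λ = -2: algebraic multiplicity = 3, geometric multiplicity = 1

Determining the block sizes for each eigenvalue:
  λ = -2: one block (gm = 1), so the single block has size am = 3 → block sizes [3]

Assembling the blocks gives a Jordan form
J =
  [-2,  1,  0]
  [ 0, -2,  1]
  [ 0,  0, -2]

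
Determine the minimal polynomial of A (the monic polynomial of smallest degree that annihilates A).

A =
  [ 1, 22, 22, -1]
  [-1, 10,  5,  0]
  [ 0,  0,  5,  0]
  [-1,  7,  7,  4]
x^3 - 15*x^2 + 75*x - 125

The characteristic polynomial is χ_A(x) = (x - 5)^4, so the eigenvalues are known. The minimal polynomial is
  m_A(x) = Π_λ (x − λ)^{k_λ}
where k_λ is the size of the *largest* Jordan block for λ (equivalently, the smallest k with (A − λI)^k v = 0 for every generalised eigenvector v of λ).

  λ = 5: largest Jordan block has size 3, contributing (x − 5)^3

So m_A(x) = (x - 5)^3 = x^3 - 15*x^2 + 75*x - 125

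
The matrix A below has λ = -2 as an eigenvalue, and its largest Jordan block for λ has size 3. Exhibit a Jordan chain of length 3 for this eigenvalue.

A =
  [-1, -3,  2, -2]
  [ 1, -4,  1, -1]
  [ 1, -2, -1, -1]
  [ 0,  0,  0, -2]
A Jordan chain for λ = -2 of length 3:
v_1 = (-1, -1, -1, 0)ᵀ
v_2 = (-3, -2, -2, 0)ᵀ
v_3 = (0, 1, 0, 0)ᵀ

Let N = A − (-2)·I. We want v_3 with N^3 v_3 = 0 but N^2 v_3 ≠ 0; then v_{j-1} := N · v_j for j = 3, …, 2.

Pick v_3 = (0, 1, 0, 0)ᵀ.
Then v_2 = N · v_3 = (-3, -2, -2, 0)ᵀ.
Then v_1 = N · v_2 = (-1, -1, -1, 0)ᵀ.

Sanity check: (A − (-2)·I) v_1 = (0, 0, 0, 0)ᵀ = 0. ✓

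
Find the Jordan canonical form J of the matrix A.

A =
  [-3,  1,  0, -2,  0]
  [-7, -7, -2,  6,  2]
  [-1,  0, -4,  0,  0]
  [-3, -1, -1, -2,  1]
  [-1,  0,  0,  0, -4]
J_3(-4) ⊕ J_2(-4)

The characteristic polynomial is
  det(x·I − A) = x^5 + 20*x^4 + 160*x^3 + 640*x^2 + 1280*x + 1024 = (x + 4)^5

Eigenvalues and multiplicities (the geometric multiplicity of λ is n − rank(A − λI), which equals the number of Jordan blocks for λ):
  λ = -4: algebraic multiplicity = 5, geometric multiplicity = 2

Determining the block sizes for each eigenvalue:
  λ = -4: with am = 5 and gm = 2, the partition is not yet determined (e.g. several partitions of 5 into 2 parts exist). Let N = A − (-4)·I. Computing rank(N^1) = 3, rank(N^2) = 1, rank(N^3) = 0; the number of blocks of size ≥ j is rank(N^{j−1}) − rank(N^j), giving [2, 2, 1]. So we have 1 block(s) of size 3, 1 block(s) of size 2 → block sizes [3, 2]

Assembling the blocks gives a Jordan form
J =
  [-4,  1,  0,  0,  0]
  [ 0, -4,  1,  0,  0]
  [ 0,  0, -4,  0,  0]
  [ 0,  0,  0, -4,  1]
  [ 0,  0,  0,  0, -4]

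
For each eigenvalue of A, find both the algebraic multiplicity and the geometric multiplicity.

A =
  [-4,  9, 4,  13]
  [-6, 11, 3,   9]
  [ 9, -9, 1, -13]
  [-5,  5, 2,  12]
λ = 5: alg = 4, geom = 2

Step 1 — factor the characteristic polynomial to read off the algebraic multiplicities:
  χ_A(x) = (x - 5)^4

Step 2 — compute geometric multiplicities via the rank-nullity identity g(λ) = n − rank(A − λI):
  rank(A − (5)·I) = 2, so dim ker(A − (5)·I) = n − 2 = 2

Summary:
  λ = 5: algebraic multiplicity = 4, geometric multiplicity = 2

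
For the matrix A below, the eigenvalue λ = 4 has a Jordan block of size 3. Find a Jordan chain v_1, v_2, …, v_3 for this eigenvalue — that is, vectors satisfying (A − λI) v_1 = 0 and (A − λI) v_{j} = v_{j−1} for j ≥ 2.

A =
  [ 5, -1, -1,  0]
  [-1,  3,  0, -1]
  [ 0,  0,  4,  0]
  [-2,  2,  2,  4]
A Jordan chain for λ = 4 of length 3:
v_1 = (2, 2, 0, -4)ᵀ
v_2 = (1, -1, 0, -2)ᵀ
v_3 = (1, 0, 0, 0)ᵀ

Let N = A − (4)·I. We want v_3 with N^3 v_3 = 0 but N^2 v_3 ≠ 0; then v_{j-1} := N · v_j for j = 3, …, 2.

Pick v_3 = (1, 0, 0, 0)ᵀ.
Then v_2 = N · v_3 = (1, -1, 0, -2)ᵀ.
Then v_1 = N · v_2 = (2, 2, 0, -4)ᵀ.

Sanity check: (A − (4)·I) v_1 = (0, 0, 0, 0)ᵀ = 0. ✓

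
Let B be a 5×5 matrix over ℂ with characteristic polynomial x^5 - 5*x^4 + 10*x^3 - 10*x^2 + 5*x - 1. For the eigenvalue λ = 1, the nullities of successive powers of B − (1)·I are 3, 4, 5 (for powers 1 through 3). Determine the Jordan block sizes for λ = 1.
Block sizes for λ = 1: [3, 1, 1]

From the dimensions of kernels of powers, the number of Jordan blocks of size at least j is d_j − d_{j−1} where d_j = dim ker(N^j) (with d_0 = 0). Computing the differences gives [3, 1, 1].
The number of blocks of size exactly k is (#blocks of size ≥ k) − (#blocks of size ≥ k + 1), so the partition is: 2 block(s) of size 1, 1 block(s) of size 3.
In nonincreasing order the block sizes are [3, 1, 1].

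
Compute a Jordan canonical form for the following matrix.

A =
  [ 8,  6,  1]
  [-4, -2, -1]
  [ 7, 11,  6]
J_3(4)

The characteristic polynomial is
  det(x·I − A) = x^3 - 12*x^2 + 48*x - 64 = (x - 4)^3

Eigenvalues and multiplicities (the geometric multiplicity of λ is n − rank(A − λI), which equals the number of Jordan blocks for λ):
  λ = 4: algebraic multiplicity = 3, geometric multiplicity = 1

Determining the block sizes for each eigenvalue:
  λ = 4: one block (gm = 1), so the single block has size am = 3 → block sizes [3]

Assembling the blocks gives a Jordan form
J =
  [4, 1, 0]
  [0, 4, 1]
  [0, 0, 4]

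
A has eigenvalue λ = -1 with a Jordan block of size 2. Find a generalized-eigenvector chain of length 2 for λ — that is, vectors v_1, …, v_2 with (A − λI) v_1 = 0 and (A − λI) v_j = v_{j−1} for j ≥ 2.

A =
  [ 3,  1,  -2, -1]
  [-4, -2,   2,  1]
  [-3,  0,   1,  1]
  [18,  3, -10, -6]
A Jordan chain for λ = -1 of length 2:
v_1 = (4, -4, -3, 18)ᵀ
v_2 = (1, 0, 0, 0)ᵀ

Let N = A − (-1)·I. We want v_2 with N^2 v_2 = 0 but N^1 v_2 ≠ 0; then v_{j-1} := N · v_j for j = 2, …, 2.

Pick v_2 = (1, 0, 0, 0)ᵀ.
Then v_1 = N · v_2 = (4, -4, -3, 18)ᵀ.

Sanity check: (A − (-1)·I) v_1 = (0, 0, 0, 0)ᵀ = 0. ✓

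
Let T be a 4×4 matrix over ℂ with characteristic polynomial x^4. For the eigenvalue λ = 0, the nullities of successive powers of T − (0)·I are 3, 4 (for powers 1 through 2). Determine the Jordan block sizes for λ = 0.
Block sizes for λ = 0: [2, 1, 1]

From the dimensions of kernels of powers, the number of Jordan blocks of size at least j is d_j − d_{j−1} where d_j = dim ker(N^j) (with d_0 = 0). Computing the differences gives [3, 1].
The number of blocks of size exactly k is (#blocks of size ≥ k) − (#blocks of size ≥ k + 1), so the partition is: 2 block(s) of size 1, 1 block(s) of size 2.
In nonincreasing order the block sizes are [2, 1, 1].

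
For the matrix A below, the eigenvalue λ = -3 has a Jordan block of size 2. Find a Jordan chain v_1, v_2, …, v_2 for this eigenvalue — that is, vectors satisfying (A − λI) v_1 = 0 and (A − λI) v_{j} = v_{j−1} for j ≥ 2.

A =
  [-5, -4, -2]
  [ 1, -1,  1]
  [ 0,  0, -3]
A Jordan chain for λ = -3 of length 2:
v_1 = (-2, 1, 0)ᵀ
v_2 = (1, 0, 0)ᵀ

Let N = A − (-3)·I. We want v_2 with N^2 v_2 = 0 but N^1 v_2 ≠ 0; then v_{j-1} := N · v_j for j = 2, …, 2.

Pick v_2 = (1, 0, 0)ᵀ.
Then v_1 = N · v_2 = (-2, 1, 0)ᵀ.

Sanity check: (A − (-3)·I) v_1 = (0, 0, 0)ᵀ = 0. ✓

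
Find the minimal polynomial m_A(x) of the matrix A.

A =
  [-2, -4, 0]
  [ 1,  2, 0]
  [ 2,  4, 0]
x^2

The characteristic polynomial is χ_A(x) = x^3, so the eigenvalues are known. The minimal polynomial is
  m_A(x) = Π_λ (x − λ)^{k_λ}
where k_λ is the size of the *largest* Jordan block for λ (equivalently, the smallest k with (A − λI)^k v = 0 for every generalised eigenvector v of λ).

  λ = 0: largest Jordan block has size 2, contributing (x − 0)^2

So m_A(x) = x^2 = x^2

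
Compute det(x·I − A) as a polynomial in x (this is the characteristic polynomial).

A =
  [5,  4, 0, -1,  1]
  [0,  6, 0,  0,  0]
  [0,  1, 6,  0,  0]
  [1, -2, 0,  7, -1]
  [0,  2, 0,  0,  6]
x^5 - 30*x^4 + 360*x^3 - 2160*x^2 + 6480*x - 7776

Expanding det(x·I − A) (e.g. by cofactor expansion or by noting that A is similar to its Jordan form J, which has the same characteristic polynomial as A) gives
  χ_A(x) = x^5 - 30*x^4 + 360*x^3 - 2160*x^2 + 6480*x - 7776
which factors as (x - 6)^5. The eigenvalues (with algebraic multiplicities) are λ = 6 with multiplicity 5.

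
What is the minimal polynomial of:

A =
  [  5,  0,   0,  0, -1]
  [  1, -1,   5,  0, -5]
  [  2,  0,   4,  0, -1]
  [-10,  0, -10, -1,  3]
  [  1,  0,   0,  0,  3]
x^4 - 11*x^3 + 36*x^2 - 16*x - 64

The characteristic polynomial is χ_A(x) = (x - 4)^3*(x + 1)^2, so the eigenvalues are known. The minimal polynomial is
  m_A(x) = Π_λ (x − λ)^{k_λ}
where k_λ is the size of the *largest* Jordan block for λ (equivalently, the smallest k with (A − λI)^k v = 0 for every generalised eigenvector v of λ).

  λ = -1: largest Jordan block has size 1, contributing (x + 1)
  λ = 4: largest Jordan block has size 3, contributing (x − 4)^3

So m_A(x) = (x - 4)^3*(x + 1) = x^4 - 11*x^3 + 36*x^2 - 16*x - 64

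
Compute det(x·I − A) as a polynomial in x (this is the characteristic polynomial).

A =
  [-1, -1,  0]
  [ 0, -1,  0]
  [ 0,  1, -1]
x^3 + 3*x^2 + 3*x + 1

Expanding det(x·I − A) (e.g. by cofactor expansion or by noting that A is similar to its Jordan form J, which has the same characteristic polynomial as A) gives
  χ_A(x) = x^3 + 3*x^2 + 3*x + 1
which factors as (x + 1)^3. The eigenvalues (with algebraic multiplicities) are λ = -1 with multiplicity 3.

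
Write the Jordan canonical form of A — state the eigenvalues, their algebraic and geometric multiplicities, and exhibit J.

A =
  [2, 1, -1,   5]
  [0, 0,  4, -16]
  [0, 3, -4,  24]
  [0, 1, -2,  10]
J_2(2) ⊕ J_2(2)

The characteristic polynomial is
  det(x·I − A) = x^4 - 8*x^3 + 24*x^2 - 32*x + 16 = (x - 2)^4

Eigenvalues and multiplicities (the geometric multiplicity of λ is n − rank(A − λI), which equals the number of Jordan blocks for λ):
  λ = 2: algebraic multiplicity = 4, geometric multiplicity = 2

Determining the block sizes for each eigenvalue:
  λ = 2: with am = 4 and gm = 2, the partition is not yet determined (e.g. several partitions of 4 into 2 parts exist). Let N = A − (2)·I. Computing rank(N^1) = 2, rank(N^2) = 0; the number of blocks of size ≥ j is rank(N^{j−1}) − rank(N^j), giving [2, 2]. So we have 2 block(s) of size 2 → block sizes [2, 2]

Assembling the blocks gives a Jordan form
J =
  [2, 1, 0, 0]
  [0, 2, 0, 0]
  [0, 0, 2, 1]
  [0, 0, 0, 2]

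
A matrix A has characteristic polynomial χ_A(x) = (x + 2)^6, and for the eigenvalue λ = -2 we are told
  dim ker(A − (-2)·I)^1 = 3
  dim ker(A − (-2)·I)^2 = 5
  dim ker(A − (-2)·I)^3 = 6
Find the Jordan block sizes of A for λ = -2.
Block sizes for λ = -2: [3, 2, 1]

From the dimensions of kernels of powers, the number of Jordan blocks of size at least j is d_j − d_{j−1} where d_j = dim ker(N^j) (with d_0 = 0). Computing the differences gives [3, 2, 1].
The number of blocks of size exactly k is (#blocks of size ≥ k) − (#blocks of size ≥ k + 1), so the partition is: 1 block(s) of size 1, 1 block(s) of size 2, 1 block(s) of size 3.
In nonincreasing order the block sizes are [3, 2, 1].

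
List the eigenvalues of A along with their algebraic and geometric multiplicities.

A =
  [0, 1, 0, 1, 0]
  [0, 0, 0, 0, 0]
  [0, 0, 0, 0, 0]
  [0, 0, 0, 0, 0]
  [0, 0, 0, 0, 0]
λ = 0: alg = 5, geom = 4

Step 1 — factor the characteristic polynomial to read off the algebraic multiplicities:
  χ_A(x) = x^5

Step 2 — compute geometric multiplicities via the rank-nullity identity g(λ) = n − rank(A − λI):
  rank(A − (0)·I) = 1, so dim ker(A − (0)·I) = n − 1 = 4

Summary:
  λ = 0: algebraic multiplicity = 5, geometric multiplicity = 4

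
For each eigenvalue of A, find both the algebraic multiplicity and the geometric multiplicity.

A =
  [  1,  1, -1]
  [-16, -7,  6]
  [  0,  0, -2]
λ = -3: alg = 2, geom = 1; λ = -2: alg = 1, geom = 1

Step 1 — factor the characteristic polynomial to read off the algebraic multiplicities:
  χ_A(x) = (x + 2)*(x + 3)^2

Step 2 — compute geometric multiplicities via the rank-nullity identity g(λ) = n − rank(A − λI):
  rank(A − (-3)·I) = 2, so dim ker(A − (-3)·I) = n − 2 = 1
  rank(A − (-2)·I) = 2, so dim ker(A − (-2)·I) = n − 2 = 1

Summary:
  λ = -3: algebraic multiplicity = 2, geometric multiplicity = 1
  λ = -2: algebraic multiplicity = 1, geometric multiplicity = 1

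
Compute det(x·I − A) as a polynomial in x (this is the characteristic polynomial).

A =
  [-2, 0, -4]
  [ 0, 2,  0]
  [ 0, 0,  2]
x^3 - 2*x^2 - 4*x + 8

Expanding det(x·I − A) (e.g. by cofactor expansion or by noting that A is similar to its Jordan form J, which has the same characteristic polynomial as A) gives
  χ_A(x) = x^3 - 2*x^2 - 4*x + 8
which factors as (x - 2)^2*(x + 2). The eigenvalues (with algebraic multiplicities) are λ = -2 with multiplicity 1, λ = 2 with multiplicity 2.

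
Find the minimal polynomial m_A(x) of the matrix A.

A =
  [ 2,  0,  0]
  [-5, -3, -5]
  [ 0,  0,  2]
x^2 + x - 6

The characteristic polynomial is χ_A(x) = (x - 2)^2*(x + 3), so the eigenvalues are known. The minimal polynomial is
  m_A(x) = Π_λ (x − λ)^{k_λ}
where k_λ is the size of the *largest* Jordan block for λ (equivalently, the smallest k with (A − λI)^k v = 0 for every generalised eigenvector v of λ).

  λ = -3: largest Jordan block has size 1, contributing (x + 3)
  λ = 2: largest Jordan block has size 1, contributing (x − 2)

So m_A(x) = (x - 2)*(x + 3) = x^2 + x - 6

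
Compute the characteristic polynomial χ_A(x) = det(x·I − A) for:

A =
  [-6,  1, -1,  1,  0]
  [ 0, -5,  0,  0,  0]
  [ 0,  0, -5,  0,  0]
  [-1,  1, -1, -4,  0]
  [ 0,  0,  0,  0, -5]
x^5 + 25*x^4 + 250*x^3 + 1250*x^2 + 3125*x + 3125

Expanding det(x·I − A) (e.g. by cofactor expansion or by noting that A is similar to its Jordan form J, which has the same characteristic polynomial as A) gives
  χ_A(x) = x^5 + 25*x^4 + 250*x^3 + 1250*x^2 + 3125*x + 3125
which factors as (x + 5)^5. The eigenvalues (with algebraic multiplicities) are λ = -5 with multiplicity 5.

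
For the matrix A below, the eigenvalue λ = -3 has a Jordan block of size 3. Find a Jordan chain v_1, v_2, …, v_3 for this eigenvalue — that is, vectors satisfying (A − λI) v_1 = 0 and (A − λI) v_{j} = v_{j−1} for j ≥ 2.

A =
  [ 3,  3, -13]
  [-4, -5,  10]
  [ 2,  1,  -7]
A Jordan chain for λ = -3 of length 3:
v_1 = (-2, 4, 0)ᵀ
v_2 = (6, -4, 2)ᵀ
v_3 = (1, 0, 0)ᵀ

Let N = A − (-3)·I. We want v_3 with N^3 v_3 = 0 but N^2 v_3 ≠ 0; then v_{j-1} := N · v_j for j = 3, …, 2.

Pick v_3 = (1, 0, 0)ᵀ.
Then v_2 = N · v_3 = (6, -4, 2)ᵀ.
Then v_1 = N · v_2 = (-2, 4, 0)ᵀ.

Sanity check: (A − (-3)·I) v_1 = (0, 0, 0)ᵀ = 0. ✓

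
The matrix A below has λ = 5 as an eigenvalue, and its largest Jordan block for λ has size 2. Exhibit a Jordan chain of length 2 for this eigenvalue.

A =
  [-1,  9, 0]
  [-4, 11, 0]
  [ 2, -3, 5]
A Jordan chain for λ = 5 of length 2:
v_1 = (-6, -4, 2)ᵀ
v_2 = (1, 0, 0)ᵀ

Let N = A − (5)·I. We want v_2 with N^2 v_2 = 0 but N^1 v_2 ≠ 0; then v_{j-1} := N · v_j for j = 2, …, 2.

Pick v_2 = (1, 0, 0)ᵀ.
Then v_1 = N · v_2 = (-6, -4, 2)ᵀ.

Sanity check: (A − (5)·I) v_1 = (0, 0, 0)ᵀ = 0. ✓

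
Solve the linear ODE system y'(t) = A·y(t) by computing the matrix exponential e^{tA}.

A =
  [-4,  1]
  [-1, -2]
e^{tA} =
  [-t*exp(-3*t) + exp(-3*t), t*exp(-3*t)]
  [-t*exp(-3*t), t*exp(-3*t) + exp(-3*t)]

Strategy: write A = P · J · P⁻¹ where J is a Jordan canonical form, so e^{tA} = P · e^{tJ} · P⁻¹, and e^{tJ} can be computed block-by-block.

A has Jordan form
J =
  [-3,  1]
  [ 0, -3]
(up to reordering of blocks).

Per-block formulas:
  For a 2×2 Jordan block J_2(-3): exp(t · J_2(-3)) = e^(-3t)·(I + t·N), where N is the 2×2 nilpotent shift.

After assembling e^{tJ} and conjugating by P, we get:

e^{tA} =
  [-t*exp(-3*t) + exp(-3*t), t*exp(-3*t)]
  [-t*exp(-3*t), t*exp(-3*t) + exp(-3*t)]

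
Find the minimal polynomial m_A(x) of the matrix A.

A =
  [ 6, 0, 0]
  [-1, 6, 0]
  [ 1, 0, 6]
x^2 - 12*x + 36

The characteristic polynomial is χ_A(x) = (x - 6)^3, so the eigenvalues are known. The minimal polynomial is
  m_A(x) = Π_λ (x − λ)^{k_λ}
where k_λ is the size of the *largest* Jordan block for λ (equivalently, the smallest k with (A − λI)^k v = 0 for every generalised eigenvector v of λ).

  λ = 6: largest Jordan block has size 2, contributing (x − 6)^2

So m_A(x) = (x - 6)^2 = x^2 - 12*x + 36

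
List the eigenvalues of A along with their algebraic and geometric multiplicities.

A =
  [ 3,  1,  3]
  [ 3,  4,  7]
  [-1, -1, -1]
λ = 2: alg = 3, geom = 1

Step 1 — factor the characteristic polynomial to read off the algebraic multiplicities:
  χ_A(x) = (x - 2)^3

Step 2 — compute geometric multiplicities via the rank-nullity identity g(λ) = n − rank(A − λI):
  rank(A − (2)·I) = 2, so dim ker(A − (2)·I) = n − 2 = 1

Summary:
  λ = 2: algebraic multiplicity = 3, geometric multiplicity = 1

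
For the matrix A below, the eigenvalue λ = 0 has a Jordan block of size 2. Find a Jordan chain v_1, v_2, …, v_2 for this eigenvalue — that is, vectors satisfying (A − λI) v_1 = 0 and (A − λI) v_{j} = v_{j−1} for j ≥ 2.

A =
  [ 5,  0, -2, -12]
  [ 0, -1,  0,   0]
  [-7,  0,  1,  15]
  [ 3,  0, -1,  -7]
A Jordan chain for λ = 0 of length 2:
v_1 = (-2, 0, 1, -1)ᵀ
v_2 = (0, 0, 1, 0)ᵀ

Let N = A − (0)·I. We want v_2 with N^2 v_2 = 0 but N^1 v_2 ≠ 0; then v_{j-1} := N · v_j for j = 2, …, 2.

Pick v_2 = (0, 0, 1, 0)ᵀ.
Then v_1 = N · v_2 = (-2, 0, 1, -1)ᵀ.

Sanity check: (A − (0)·I) v_1 = (0, 0, 0, 0)ᵀ = 0. ✓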